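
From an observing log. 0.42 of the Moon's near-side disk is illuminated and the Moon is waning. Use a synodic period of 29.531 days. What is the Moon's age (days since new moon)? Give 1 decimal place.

22.9 days

From f = (1 − cos θ)/2: cos θ = 1 − 2×0.42 = 0.160; arccos → 80.8°.
Since the Moon is past full (waning), take the reflex angle: θ = 360° − 80.8° = 279.2°.
Age = 29.531 × 279.2°/360° ≈ 22.90 days.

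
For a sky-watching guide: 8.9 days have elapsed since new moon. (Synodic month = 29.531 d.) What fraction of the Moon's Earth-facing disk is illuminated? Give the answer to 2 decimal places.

Elongation θ = 360° × 8.9/29.531 ≈ 108.5°.
cos 108.5° = (-0.317), so f = (1 − (-0.317))/2 = 0.659.

0.66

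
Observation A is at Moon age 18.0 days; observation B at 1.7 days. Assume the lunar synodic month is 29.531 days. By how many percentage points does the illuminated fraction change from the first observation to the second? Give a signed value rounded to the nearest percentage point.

θ₁ = 360° × 18.0/29.531 = 219.4°, f₁ = (1 − cos θ₁)/2 = 0.886.
θ₂ = 360° × 1.7/29.531 = 20.7°, f₂ = (1 − cos θ₂)/2 = 0.032.
Change = f₂ − f₁ = -0.854 → -85 percentage points.

-85 percentage points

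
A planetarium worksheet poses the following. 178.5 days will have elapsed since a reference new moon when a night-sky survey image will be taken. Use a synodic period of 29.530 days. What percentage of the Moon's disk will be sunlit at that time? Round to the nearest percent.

2%

Reduce mod P: 178.5 − 6×29.530 = 1.32 d into the current lunation.
The Moon has covered 1.32/29.530 of its cycle, so θ ≈ 360° × 1.32/29.530 = 16.1°.
With cos θ = 0.961, the lit fraction is (1 − 0.961)/2 ≈ 0.020, so 2%.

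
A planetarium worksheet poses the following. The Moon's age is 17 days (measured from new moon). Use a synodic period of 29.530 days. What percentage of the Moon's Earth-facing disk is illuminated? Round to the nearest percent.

Phase angle: θ = 360°·(17 d)/(29.530 d) = 207.2°.
With cos θ = (-0.889), the lit fraction is (1 − (-0.889))/2 ≈ 0.945, so 94%.

94%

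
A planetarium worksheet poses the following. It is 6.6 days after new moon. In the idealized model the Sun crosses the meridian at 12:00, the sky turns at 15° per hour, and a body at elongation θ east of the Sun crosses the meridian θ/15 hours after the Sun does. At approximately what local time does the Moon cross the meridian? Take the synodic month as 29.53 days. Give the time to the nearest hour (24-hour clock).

Phase angle: θ = 360°·(6.6 d)/(29.53 d) = 80.5°.
At 15° of sky rotation per hour, 80.5° corresponds to a 5.36 h lag.
12:00 + 5.36 h ≈ 17:22 → 17:00 to the nearest hour.

17:00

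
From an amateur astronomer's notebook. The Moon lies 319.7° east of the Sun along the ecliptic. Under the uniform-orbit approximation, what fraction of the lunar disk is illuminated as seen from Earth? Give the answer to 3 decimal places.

0.119

Half-versine of 319.7°: (1 − 0.763)/2 = 0.119.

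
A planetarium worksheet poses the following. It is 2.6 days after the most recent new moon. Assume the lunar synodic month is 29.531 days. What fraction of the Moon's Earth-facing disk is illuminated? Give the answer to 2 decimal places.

Phase angle: θ = 360°·(2.6 d)/(29.531 d) = 31.7°.
Illuminated fraction = (1 − cos 31.7°)/2 = (1 − 0.851)/2 ≈ 0.075.

0.07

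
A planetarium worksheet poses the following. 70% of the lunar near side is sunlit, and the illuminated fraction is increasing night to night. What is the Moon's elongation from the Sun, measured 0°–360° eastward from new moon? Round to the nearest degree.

114°

From f = (1 − cos θ)/2: cos θ = 1 − 2×0.70 = -0.400; arccos → 113.6°.
Waxing ⇒ before full, so θ = 113.6°.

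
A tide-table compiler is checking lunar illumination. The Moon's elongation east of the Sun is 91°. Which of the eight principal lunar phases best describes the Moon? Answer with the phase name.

The first quarter sector spans roughly 68°–112°; 91° falls inside it.

first quarter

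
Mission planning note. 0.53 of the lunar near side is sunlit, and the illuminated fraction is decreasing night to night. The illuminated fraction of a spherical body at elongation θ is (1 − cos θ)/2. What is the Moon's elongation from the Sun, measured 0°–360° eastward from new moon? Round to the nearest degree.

267°

cos θ = 1 − 2f = -0.060, giving a principal value of 93.4°.
A waning Moon lies in 180°–360°, so θ = 360° − 93.4° = 266.6°.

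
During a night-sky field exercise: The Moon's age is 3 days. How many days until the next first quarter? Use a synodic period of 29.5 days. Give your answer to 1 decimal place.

First quarter occurs at elongation 90°, i.e. at age 29.5 × 90/360 = 7.375 d.
That is 7.375 − 3 = 4.375 days ahead.

4.4 days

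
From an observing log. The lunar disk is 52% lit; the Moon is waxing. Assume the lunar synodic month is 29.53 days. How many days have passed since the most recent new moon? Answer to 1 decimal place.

7.6 days

Invert f = (1 − cos θ)/2 to get cos θ = 1 − 2(0.52) = -0.040, hence θ₀ = arccos -0.040 = 92.3°.
Waxing ⇒ before full, so θ = 92.3°.
That fraction of the synodic month is 92.3/360 × 29.53 d ≈ 7.57 d.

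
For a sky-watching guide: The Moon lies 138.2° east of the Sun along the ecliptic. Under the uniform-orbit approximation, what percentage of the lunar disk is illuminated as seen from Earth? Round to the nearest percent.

cos 138.2° = (-0.745), so f = (1 − (-0.745))/2 = 0.873, i.e. 87%.

87%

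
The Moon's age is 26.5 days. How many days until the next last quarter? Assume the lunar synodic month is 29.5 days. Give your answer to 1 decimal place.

25.1 days

Last quarter occurs at elongation 270°, i.e. at age 29.5 × 270/360 = 22.125 d.
This lunation's last quarter (22.125 d) has passed, so add one period: 51.625 − 26.5 = 25.125 days.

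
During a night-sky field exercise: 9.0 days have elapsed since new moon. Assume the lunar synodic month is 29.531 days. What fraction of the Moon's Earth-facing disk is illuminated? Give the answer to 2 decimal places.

The Moon has covered 9.0/29.531 of its cycle, so θ ≈ 360° × 9.0/29.531 = 109.7°.
cos 109.7° = (-0.337), so f = (1 − (-0.337))/2 = 0.669.

0.67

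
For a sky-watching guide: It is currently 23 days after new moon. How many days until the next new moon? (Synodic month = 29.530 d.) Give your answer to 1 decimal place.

6.5 days

The next new moon completes the synodic month: 29.530 − 23 = 6.530 days.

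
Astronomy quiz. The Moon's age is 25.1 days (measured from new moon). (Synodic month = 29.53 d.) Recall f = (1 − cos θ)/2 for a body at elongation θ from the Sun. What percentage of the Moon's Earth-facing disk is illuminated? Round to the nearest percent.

Elongation θ = 360° × 25.1/29.53 ≈ 306.0°.
Illuminated fraction = (1 − cos 306.0°)/2 = (1 − 0.588)/2 ≈ 0.206, so 21%.

21%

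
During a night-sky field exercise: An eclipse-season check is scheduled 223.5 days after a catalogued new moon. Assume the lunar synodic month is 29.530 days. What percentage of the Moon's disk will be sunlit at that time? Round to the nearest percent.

223.5 d spans 7 complete synodic months (7 × 29.530 = 206.71 d) plus 16.79 d.
Elongation θ = 360° × 16.79/29.530 ≈ 204.7°.
Illuminated fraction = (1 − cos 204.7°)/2 = (1 − (-0.909))/2 ≈ 0.954, so 95%.

95%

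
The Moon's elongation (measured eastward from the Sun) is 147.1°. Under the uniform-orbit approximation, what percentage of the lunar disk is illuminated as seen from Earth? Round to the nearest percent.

92%

f = (1 − cos 147.1°)/2 = (1 − (-0.840))/2 ≈ 0.920, i.e. 92%.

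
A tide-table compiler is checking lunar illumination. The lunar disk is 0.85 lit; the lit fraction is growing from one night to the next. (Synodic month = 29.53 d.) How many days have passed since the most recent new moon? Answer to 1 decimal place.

11.0 days

Invert f = (1 − cos θ)/2 to get cos θ = 1 − 2(0.85) = -0.700, hence θ₀ = arccos -0.700 = 134.4°.
Waxing ⇒ before full, so θ = 134.4°.
That fraction of the synodic month is 134.4/360 × 29.53 d ≈ 11.03 d.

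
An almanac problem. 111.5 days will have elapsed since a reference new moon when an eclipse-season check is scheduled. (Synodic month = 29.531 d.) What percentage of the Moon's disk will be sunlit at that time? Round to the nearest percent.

Reduce mod P: 111.5 − 3×29.531 = 22.91 d into the current lunation.
The Moon has covered 22.91/29.531 of its cycle, so θ ≈ 360° × 22.91/29.531 = 279.2°.
cos 279.2° = 0.161, so f = (1 − 0.161)/2 = 0.420, so 42%.

42%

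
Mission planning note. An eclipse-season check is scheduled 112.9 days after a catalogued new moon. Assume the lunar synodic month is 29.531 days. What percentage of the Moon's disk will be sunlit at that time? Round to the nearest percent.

28%

Reduce mod P: 112.9 − 3×29.531 = 24.31 d into the current lunation.
The Moon has covered 24.31/29.531 of its cycle, so θ ≈ 360° × 24.31/29.531 = 296.3°.
cos 296.3° = 0.443, so f = (1 − 0.443)/2 = 0.278, so 28%.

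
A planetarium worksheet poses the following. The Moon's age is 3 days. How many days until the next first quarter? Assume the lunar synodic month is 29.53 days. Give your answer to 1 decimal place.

4.4 days

First quarter occurs at elongation 90°, i.e. at age 29.53 × 90/360 = 7.383 d.
That is 7.383 − 3 = 4.383 days ahead.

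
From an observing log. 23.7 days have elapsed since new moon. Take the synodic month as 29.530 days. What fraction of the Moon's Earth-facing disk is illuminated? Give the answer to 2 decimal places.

0.34

The Moon has covered 23.7/29.530 of its cycle, so θ ≈ 360° × 23.7/29.530 = 288.9°.
Illuminated fraction = (1 − cos 288.9°)/2 = (1 − 0.324)/2 ≈ 0.338.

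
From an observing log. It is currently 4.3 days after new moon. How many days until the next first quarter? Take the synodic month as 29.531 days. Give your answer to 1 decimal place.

3.1 days

First quarter is 0.25 of the way through the cycle: age 0.25 × 29.531 = 7.383 d.
That is 7.383 − 4.3 = 3.083 days ahead.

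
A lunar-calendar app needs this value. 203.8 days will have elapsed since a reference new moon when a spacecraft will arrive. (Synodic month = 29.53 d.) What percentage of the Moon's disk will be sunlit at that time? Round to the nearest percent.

9%

Reduce mod P: 203.8 − 6×29.53 = 26.62 d into the current lunation.
Elongation θ = 360° × 26.62/29.53 ≈ 324.5°.
cos 324.5° = 0.814, so f = (1 − 0.814)/2 = 0.093, so 9%.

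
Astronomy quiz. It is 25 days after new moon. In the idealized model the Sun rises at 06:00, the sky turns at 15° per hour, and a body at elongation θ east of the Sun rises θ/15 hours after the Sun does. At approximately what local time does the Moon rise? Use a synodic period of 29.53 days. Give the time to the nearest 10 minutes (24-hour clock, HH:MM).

Phase angle: θ = 360°·(25 d)/(29.53 d) = 304.8°.
Delay after the Sun = 304.8° / (15°/h) ≈ 20.32 h.
06:00 + 20.318 h ≈ 02:19 → 02:20 to the nearest ten minutes.

02:20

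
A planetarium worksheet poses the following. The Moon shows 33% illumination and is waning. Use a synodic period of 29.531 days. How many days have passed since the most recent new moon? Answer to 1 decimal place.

Invert f = (1 − cos θ)/2 to get cos θ = 1 − 2(0.33) = 0.340, hence θ₀ = arccos 0.340 = 70.1°.
A waning Moon lies in 180°–360°, so θ = 360° − 70.1° = 289.9°.
At 360°/29.531 d per day, 289.9° corresponds to 23.78 days.

23.8 days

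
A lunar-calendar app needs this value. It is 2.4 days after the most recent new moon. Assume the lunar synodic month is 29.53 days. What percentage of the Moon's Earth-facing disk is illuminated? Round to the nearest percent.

6%

The Moon has covered 2.4/29.53 of its cycle, so θ ≈ 360° × 2.4/29.53 = 29.3°.
With cos θ = 0.872, the lit fraction is (1 − 0.872)/2 ≈ 0.064, so 6%.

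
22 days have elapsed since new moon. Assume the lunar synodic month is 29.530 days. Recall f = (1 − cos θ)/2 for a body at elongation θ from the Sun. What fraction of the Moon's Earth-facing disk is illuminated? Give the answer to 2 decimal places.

Elongation θ = 360° × 22/29.530 ≈ 268.2°.
With cos θ = (-0.031), the lit fraction is (1 − (-0.031))/2 ≈ 0.516.

0.52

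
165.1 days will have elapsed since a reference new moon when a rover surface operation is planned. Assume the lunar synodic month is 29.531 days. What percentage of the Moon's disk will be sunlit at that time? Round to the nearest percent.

92%

165.1/29.531 = 5.591 lunations, so 5 complete cycles and 17.44 d into the next.
Phase angle: θ = 360°·(17.44 d)/(29.531 d) = 212.7°.
Illuminated fraction = (1 − cos 212.7°)/2 = (1 − (-0.842))/2 ≈ 0.921, so 92%.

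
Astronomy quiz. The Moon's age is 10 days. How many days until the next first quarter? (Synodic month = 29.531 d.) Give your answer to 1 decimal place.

26.9 days

First quarter occurs at elongation 90°, i.e. at age 29.531 × 90/360 = 7.383 d.
Already past this cycle's first quarter; the next is at 7.383 + 29.531 = 36.914 d, so 36.914 − 10 = 26.914 days.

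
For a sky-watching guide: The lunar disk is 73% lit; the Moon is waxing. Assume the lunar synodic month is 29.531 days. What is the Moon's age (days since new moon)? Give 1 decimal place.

From f = (1 − cos θ)/2: cos θ = 1 − 2×0.73 = -0.460; arccos → 117.4°.
Waxing ⇒ before full, so θ = 117.4°.
Age = 29.531 × 117.4°/360° ≈ 9.63 days.

9.6 days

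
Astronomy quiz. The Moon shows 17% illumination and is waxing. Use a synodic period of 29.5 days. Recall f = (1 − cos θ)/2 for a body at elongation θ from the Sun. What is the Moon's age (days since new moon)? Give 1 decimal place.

cos θ = 1 − 2f = 0.660, giving a principal value of 48.7°.
Waxing ⇒ before full, so θ = 48.7°.
At 360°/29.5 d per day, 48.7° corresponds to 3.99 days.

4.0 days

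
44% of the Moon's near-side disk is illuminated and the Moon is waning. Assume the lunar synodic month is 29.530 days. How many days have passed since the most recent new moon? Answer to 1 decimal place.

22.7 days

Invert f = (1 − cos θ)/2 to get cos θ = 1 − 2(0.44) = 0.120, hence θ₀ = arccos 0.120 = 83.1°.
Waning ⇒ past full, so θ = 360° − 83.1° = 276.9°.
That fraction of the synodic month is 276.9/360 × 29.530 d ≈ 22.71 d.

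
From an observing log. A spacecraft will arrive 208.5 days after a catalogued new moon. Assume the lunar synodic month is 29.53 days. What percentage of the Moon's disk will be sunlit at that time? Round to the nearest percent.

208.5/29.53 = 7.061 lunations, so 7 complete cycles and 1.79 d into the next.
Elongation θ = 360° × 1.79/29.53 ≈ 21.8°.
With cos θ = 0.928, the lit fraction is (1 − 0.928)/2 ≈ 0.036, so 4%.

4%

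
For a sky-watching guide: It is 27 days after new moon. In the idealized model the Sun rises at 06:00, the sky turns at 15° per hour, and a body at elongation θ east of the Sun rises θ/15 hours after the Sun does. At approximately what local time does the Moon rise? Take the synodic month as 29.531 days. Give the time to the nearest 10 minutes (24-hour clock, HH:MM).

Phase angle: θ = 360°·(27 d)/(29.531 d) = 329.1°.
At 15° of sky rotation per hour, 329.1° corresponds to a 21.94 h lag.
06:00 + 21.943 h ≈ 03:57 → 04:00 to the nearest ten minutes.

04:00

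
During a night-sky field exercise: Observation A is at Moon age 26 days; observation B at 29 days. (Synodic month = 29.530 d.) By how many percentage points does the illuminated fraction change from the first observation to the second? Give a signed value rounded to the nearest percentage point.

-13 percentage points

θ₁ = 360° × 26/29.530 = 317.0°, f₁ = (1 − cos θ₁)/2 = 0.135.
θ₂ = 360° × 29/29.530 = 353.5°, f₂ = (1 − cos θ₂)/2 = 0.003.
Change = f₂ − f₁ = -0.131 → -13 percentage points.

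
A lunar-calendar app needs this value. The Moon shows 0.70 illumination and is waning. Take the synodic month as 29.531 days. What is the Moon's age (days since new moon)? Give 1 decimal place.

From f = (1 − cos θ)/2: cos θ = 1 − 2×0.70 = -0.400; arccos → 113.6°.
A waning Moon lies in 180°–360°, so θ = 360° − 113.6° = 246.4°.
At 360°/29.531 d per day, 246.4° corresponds to 20.21 days.

20.2 days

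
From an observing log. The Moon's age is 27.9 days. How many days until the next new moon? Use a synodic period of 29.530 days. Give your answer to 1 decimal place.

1.6 days

One full lunation from the last new moon is 29.530 d; remaining = 29.530 − 27.9 = 1.630 d.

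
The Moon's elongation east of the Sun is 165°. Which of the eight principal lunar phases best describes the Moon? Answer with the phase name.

full moon

165° lies in the full moon sector of the 8-phase cycle.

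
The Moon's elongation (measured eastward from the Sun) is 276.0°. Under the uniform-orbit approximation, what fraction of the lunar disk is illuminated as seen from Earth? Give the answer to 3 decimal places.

0.448

f = (1 − cos 276.0°)/2 = (1 − 0.105)/2 ≈ 0.448.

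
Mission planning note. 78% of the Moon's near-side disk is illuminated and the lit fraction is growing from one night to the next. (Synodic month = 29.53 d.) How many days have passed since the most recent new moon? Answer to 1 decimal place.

Invert f = (1 − cos θ)/2 to get cos θ = 1 − 2(0.78) = -0.560, hence θ₀ = arccos -0.560 = 124.1°.
Before full moon the principal value applies: θ = 124.1°.
At 360°/29.53 d per day, 124.1° corresponds to 10.18 days.

10.2 days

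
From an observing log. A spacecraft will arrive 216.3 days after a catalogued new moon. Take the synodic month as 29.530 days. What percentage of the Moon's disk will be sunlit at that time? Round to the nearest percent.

216.3 d spans 7 complete synodic months (7 × 29.530 = 206.71 d) plus 9.59 d.
Phase angle: θ = 360°·(9.59 d)/(29.530 d) = 116.9°.
cos 116.9° = (-0.453), so f = (1 − (-0.453))/2 = 0.726, so 73%.

73%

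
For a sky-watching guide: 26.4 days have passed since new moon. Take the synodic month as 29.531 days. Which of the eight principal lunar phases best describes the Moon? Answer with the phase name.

waning crescent

At 26.4/29.531 of the cycle, θ ≈ 322° — the waning crescent range.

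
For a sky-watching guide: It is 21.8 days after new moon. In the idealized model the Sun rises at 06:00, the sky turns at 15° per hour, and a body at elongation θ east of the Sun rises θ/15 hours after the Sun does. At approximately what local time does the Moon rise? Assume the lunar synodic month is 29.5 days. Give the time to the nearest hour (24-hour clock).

00:00

Phase angle: θ = 360°·(21.8 d)/(29.5 d) = 266.0°.
At 15° of sky rotation per hour, 266.0° corresponds to a 17.74 h lag.
06:00 + 17.74 h ≈ 23:44 → 00:00 to the nearest hour.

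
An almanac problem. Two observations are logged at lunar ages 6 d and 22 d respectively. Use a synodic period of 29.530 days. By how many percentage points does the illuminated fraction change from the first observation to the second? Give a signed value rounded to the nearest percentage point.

First observation: θ = 360°·6/29.530 = 73.1°, so f = 0.355.
Second observation: θ = 268.2°, f = 0.516.
Δf = 0.516 − 0.355 = +0.161, i.e. +16 pp.

+16 percentage points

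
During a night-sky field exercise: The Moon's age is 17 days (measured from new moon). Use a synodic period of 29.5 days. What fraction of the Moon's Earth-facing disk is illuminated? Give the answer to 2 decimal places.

0.94

The Moon has covered 17/29.5 of its cycle, so θ ≈ 360° × 17/29.5 = 207.5°.
With cos θ = (-0.887), the lit fraction is (1 − (-0.887))/2 ≈ 0.944.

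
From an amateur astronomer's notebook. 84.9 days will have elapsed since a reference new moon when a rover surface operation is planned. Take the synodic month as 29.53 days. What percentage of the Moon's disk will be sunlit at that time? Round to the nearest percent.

15%

Reduce mod P: 84.9 − 2×29.53 = 25.84 d into the current lunation.
Phase angle: θ = 360°·(25.84 d)/(29.53 d) = 315.0°.
With cos θ = 0.707, the lit fraction is (1 − 0.707)/2 ≈ 0.146, so 15%.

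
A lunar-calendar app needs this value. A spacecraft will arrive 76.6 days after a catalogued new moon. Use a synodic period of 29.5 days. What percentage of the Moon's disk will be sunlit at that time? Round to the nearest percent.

91%

Reduce mod P: 76.6 − 2×29.5 = 17.60 d into the current lunation.
Phase angle: θ = 360°·(17.60 d)/(29.5 d) = 214.8°.
Illuminated fraction = (1 − cos 214.8°)/2 = (1 − (-0.821))/2 ≈ 0.911, so 91%.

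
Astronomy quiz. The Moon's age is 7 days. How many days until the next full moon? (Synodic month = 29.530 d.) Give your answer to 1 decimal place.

7.8 days

Full moon occurs at elongation 180°, i.e. at age 29.530 × 180/360 = 14.765 d.
That is 14.765 − 7 = 7.765 days ahead.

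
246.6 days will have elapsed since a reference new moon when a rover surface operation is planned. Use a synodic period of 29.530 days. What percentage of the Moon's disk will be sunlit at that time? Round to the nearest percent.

80%

246.6/29.530 = 8.351 lunations, so 8 complete cycles and 10.36 d into the next.
Phase angle: θ = 360°·(10.36 d)/(29.530 d) = 126.3°.
cos 126.3° = (-0.592), so f = (1 − (-0.592))/2 = 0.796, so 80%.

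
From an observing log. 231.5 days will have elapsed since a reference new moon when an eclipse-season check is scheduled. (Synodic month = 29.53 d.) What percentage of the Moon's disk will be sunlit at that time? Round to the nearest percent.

23%

231.5/29.53 = 7.839 lunations, so 7 complete cycles and 24.79 d into the next.
Phase angle: θ = 360°·(24.79 d)/(29.53 d) = 302.2°.
With cos θ = 0.533, the lit fraction is (1 − 0.533)/2 ≈ 0.233, so 23%.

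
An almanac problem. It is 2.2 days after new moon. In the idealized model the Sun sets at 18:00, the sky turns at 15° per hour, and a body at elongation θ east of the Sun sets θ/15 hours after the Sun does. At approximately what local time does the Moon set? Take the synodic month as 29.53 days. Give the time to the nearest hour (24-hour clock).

20:00

The Moon has covered 2.2/29.53 of its cycle, so θ ≈ 360° × 2.2/29.53 = 26.8°.
Delay after the Sun = 26.8° / (15°/h) ≈ 1.79 h.
18:00 + 1.79 h ≈ 19:47 → 20:00 to the nearest hour.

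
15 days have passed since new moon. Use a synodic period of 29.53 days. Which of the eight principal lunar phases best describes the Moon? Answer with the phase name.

full moon

At 15/29.53 of the cycle, θ ≈ 183° — the full moon range.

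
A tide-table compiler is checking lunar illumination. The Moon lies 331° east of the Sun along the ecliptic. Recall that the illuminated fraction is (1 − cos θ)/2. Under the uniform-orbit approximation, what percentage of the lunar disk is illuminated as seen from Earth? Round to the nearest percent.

f = (1 − cos 331°)/2 = (1 − 0.875)/2 ≈ 0.063, i.e. 6%.

6%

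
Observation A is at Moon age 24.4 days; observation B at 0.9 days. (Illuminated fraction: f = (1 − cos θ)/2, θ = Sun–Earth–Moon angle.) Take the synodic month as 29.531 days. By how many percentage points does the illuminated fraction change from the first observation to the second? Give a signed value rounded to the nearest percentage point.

θ₁ = 360° × 24.4/29.531 = 297.5°, f₁ = (1 − cos θ₁)/2 = 0.270.
θ₂ = 360° × 0.9/29.531 = 11.0°, f₂ = (1 − cos θ₂)/2 = 0.009.
Change = f₂ − f₁ = -0.260 → -26 percentage points.

-26 percentage points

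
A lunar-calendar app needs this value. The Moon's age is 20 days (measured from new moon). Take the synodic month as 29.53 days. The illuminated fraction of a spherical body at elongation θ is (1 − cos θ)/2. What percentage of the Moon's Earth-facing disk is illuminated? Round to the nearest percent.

72%

The Moon has covered 20/29.53 of its cycle, so θ ≈ 360° × 20/29.53 = 243.8°.
cos 243.8° = (-0.441), so f = (1 − (-0.441))/2 = 0.721, so 72%.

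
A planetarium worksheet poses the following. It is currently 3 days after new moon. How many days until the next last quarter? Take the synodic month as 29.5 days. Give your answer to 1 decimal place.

Last quarter is 0.75 of the way through the cycle: age 0.75 × 29.5 = 22.125 d.
That is 22.125 − 3 = 19.125 days ahead.

19.1 days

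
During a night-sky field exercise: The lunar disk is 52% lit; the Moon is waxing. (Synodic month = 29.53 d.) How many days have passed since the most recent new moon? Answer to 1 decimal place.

7.6 days

Invert f = (1 − cos θ)/2 to get cos θ = 1 − 2(0.52) = -0.040, hence θ₀ = arccos -0.040 = 92.3°.
The Moon is waxing (0°–180°), so θ = 92.3° directly.
At 360°/29.53 d per day, 92.3° corresponds to 7.57 days.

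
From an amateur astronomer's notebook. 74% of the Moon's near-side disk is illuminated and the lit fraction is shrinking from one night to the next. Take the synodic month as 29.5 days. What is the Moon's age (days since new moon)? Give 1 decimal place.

Invert f = (1 − cos θ)/2 to get cos θ = 1 − 2(0.74) = -0.480, hence θ₀ = arccos -0.480 = 118.7°.
Since the Moon is past full (waning), take the reflex angle: θ = 360° − 118.7° = 241.3°.
At 360°/29.5 d per day, 241.3° corresponds to 19.77 days.

19.8 days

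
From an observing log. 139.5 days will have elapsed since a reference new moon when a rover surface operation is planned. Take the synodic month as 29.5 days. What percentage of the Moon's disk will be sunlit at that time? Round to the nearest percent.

57%

139.5 d spans 4 complete synodic months (4 × 29.5 = 118.00 d) plus 21.50 d.
Phase angle: θ = 360°·(21.50 d)/(29.5 d) = 262.4°.
Illuminated fraction = (1 − cos 262.4°)/2 = (1 − (-0.133))/2 ≈ 0.566, so 57%.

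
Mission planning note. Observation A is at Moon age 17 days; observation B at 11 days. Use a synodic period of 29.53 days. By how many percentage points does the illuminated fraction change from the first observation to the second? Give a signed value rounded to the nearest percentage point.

-10 pp

First observation: θ = 360°·17/29.53 = 207.2°, so f = 0.945.
Second observation: θ = 134.1°, f = 0.848.
Δf = 0.848 − 0.945 = -0.097, i.e. -10 pp.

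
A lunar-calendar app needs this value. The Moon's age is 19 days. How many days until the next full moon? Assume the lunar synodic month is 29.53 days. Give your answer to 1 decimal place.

25.3 days

Full moon is 0.5 of the way through the cycle: age 0.5 × 29.53 = 14.765 d.
This lunation's full moon (14.765 d) has passed, so add one period: 44.295 − 19 = 25.295 days.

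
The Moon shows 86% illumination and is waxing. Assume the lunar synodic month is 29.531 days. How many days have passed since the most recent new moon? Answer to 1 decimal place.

Invert f = (1 − cos θ)/2 to get cos θ = 1 − 2(0.86) = -0.720, hence θ₀ = arccos -0.720 = 136.1°.
The Moon is waxing (0°–180°), so θ = 136.1° directly.
At 360°/29.531 d per day, 136.1° corresponds to 11.16 days.

11.2 days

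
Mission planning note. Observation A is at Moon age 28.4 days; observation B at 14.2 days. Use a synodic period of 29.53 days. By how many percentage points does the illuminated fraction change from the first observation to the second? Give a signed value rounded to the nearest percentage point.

First observation: θ = 360°·28.4/29.53 = 346.2°, so f = 0.014.
Second observation: θ = 173.1°, f = 0.996.
Δf = 0.996 − 0.014 = +0.982, i.e. +98 pp.

+98 pp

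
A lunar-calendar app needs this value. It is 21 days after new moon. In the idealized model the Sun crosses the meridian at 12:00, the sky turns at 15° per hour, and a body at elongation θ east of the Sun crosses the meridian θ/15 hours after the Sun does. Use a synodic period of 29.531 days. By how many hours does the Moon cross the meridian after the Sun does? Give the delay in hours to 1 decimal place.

The Moon has covered 21/29.531 of its cycle, so θ ≈ 360° × 21/29.531 = 256.0°.
The Moon trails the Sun by θ/15 = 256.0/15 ≈ 17.07 hours.
So the Moon crosses the meridian 17.07 h after the Sun.

17.1 h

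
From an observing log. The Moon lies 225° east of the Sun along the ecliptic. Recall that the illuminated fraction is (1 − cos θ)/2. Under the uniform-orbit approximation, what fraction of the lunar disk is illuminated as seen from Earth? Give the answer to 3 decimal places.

cos 225° = (-0.707), so f = (1 − (-0.707))/2 = 0.854.

0.854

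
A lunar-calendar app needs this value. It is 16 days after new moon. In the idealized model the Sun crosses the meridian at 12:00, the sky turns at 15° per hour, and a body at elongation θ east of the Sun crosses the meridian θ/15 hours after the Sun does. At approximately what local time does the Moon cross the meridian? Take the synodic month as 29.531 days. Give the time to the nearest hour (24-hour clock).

01:00

Elongation θ = 360° × 16/29.531 ≈ 195.0°.
Delay after the Sun = 195.0° / (15°/h) ≈ 13.00 h.
12:00 + 13.00 h ≈ 01:00 → 01:00 to the nearest hour.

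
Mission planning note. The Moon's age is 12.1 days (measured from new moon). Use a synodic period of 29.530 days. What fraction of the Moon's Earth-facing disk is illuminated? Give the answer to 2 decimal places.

0.92

Phase angle: θ = 360°·(12.1 d)/(29.530 d) = 147.5°.
cos 147.5° = (-0.843), so f = (1 − (-0.843))/2 = 0.922.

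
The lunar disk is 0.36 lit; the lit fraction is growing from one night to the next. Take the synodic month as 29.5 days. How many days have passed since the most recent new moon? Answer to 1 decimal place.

6.0 days

Invert f = (1 − cos θ)/2 to get cos θ = 1 − 2(0.36) = 0.280, hence θ₀ = arccos 0.280 = 73.7°.
The Moon is waxing (0°–180°), so θ = 73.7° directly.
That fraction of the synodic month is 73.7/360 × 29.5 d ≈ 6.04 d.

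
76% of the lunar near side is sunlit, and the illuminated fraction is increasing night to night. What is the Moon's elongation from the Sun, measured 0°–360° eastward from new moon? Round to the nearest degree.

121°

From f = (1 − cos θ)/2: cos θ = 1 − 2×0.76 = -0.520; arccos → 121.3°.
The Moon is waxing (0°–180°), so θ = 121.3° directly.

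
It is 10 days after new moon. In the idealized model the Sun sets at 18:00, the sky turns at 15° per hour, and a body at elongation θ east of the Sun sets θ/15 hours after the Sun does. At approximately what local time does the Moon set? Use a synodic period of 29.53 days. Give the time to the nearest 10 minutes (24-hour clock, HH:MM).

02:10

Phase angle: θ = 360°·(10 d)/(29.53 d) = 121.9°.
At 15° of sky rotation per hour, 121.9° corresponds to a 8.13 h lag.
18:00 + 8.127 h ≈ 02:08 → 02:10 to the nearest ten minutes.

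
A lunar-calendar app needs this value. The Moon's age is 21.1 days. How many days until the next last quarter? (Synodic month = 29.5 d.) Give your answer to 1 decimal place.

1.0 days

Last quarter is 0.75 of the way through the cycle: age 0.75 × 29.5 = 22.125 d.
That is 22.125 − 21.1 = 1.025 days ahead.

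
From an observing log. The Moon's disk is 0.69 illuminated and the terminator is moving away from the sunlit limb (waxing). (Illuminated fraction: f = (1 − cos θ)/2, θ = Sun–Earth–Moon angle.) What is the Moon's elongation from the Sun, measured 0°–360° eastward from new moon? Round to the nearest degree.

112°

cos θ = 1 − 2f = -0.380, giving a principal value of 112.3°.
Before full moon the principal value applies: θ = 112.3°.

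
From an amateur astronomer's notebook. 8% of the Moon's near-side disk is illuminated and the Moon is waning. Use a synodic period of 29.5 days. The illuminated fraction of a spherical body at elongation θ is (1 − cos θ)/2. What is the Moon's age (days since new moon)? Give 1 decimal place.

26.8 days

Invert f = (1 − cos θ)/2 to get cos θ = 1 − 2(0.08) = 0.840, hence θ₀ = arccos 0.840 = 32.9°.
A waning Moon lies in 180°–360°, so θ = 360° − 32.9° = 327.1°.
Age = 29.5 × 327.1°/360° ≈ 26.81 days.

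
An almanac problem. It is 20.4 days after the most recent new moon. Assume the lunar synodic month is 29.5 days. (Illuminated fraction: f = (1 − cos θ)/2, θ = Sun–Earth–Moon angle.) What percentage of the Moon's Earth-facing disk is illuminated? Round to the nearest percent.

68%

Phase angle: θ = 360°·(20.4 d)/(29.5 d) = 248.9°.
With cos θ = (-0.359), the lit fraction is (1 − (-0.359))/2 ≈ 0.680, so 68%.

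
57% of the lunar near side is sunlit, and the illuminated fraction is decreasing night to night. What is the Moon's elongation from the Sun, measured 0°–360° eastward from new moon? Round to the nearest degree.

From f = (1 − cos θ)/2: cos θ = 1 − 2×0.57 = -0.140; arccos → 98.0°.
Waning ⇒ past full, so θ = 360° − 98.0° = 262.0°.

262°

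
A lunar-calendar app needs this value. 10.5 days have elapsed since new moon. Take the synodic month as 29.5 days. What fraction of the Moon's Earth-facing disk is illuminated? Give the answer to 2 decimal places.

Elongation θ = 360° × 10.5/29.5 ≈ 128.1°.
cos 128.1° = (-0.618), so f = (1 − (-0.618))/2 = 0.809.

0.81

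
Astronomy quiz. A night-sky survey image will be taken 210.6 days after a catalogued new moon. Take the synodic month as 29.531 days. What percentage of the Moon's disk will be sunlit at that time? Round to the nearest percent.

210.6/29.531 = 7.131 lunations, so 7 complete cycles and 3.88 d into the next.
The Moon has covered 3.88/29.531 of its cycle, so θ ≈ 360° × 3.88/29.531 = 47.3°.
cos 47.3° = 0.678, so f = (1 − 0.678)/2 = 0.161, so 16%.

16%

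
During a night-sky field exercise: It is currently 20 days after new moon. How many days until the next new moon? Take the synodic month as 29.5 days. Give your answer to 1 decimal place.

9.5 days

The next new moon completes the synodic month: 29.5 − 20 = 9.500 days.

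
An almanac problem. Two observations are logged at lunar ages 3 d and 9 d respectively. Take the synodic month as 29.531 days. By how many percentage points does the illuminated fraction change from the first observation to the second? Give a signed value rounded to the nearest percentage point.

θ₁ = 360° × 3/29.531 = 36.6°, f₁ = (1 − cos θ₁)/2 = 0.098.
θ₂ = 360° × 9/29.531 = 109.7°, f₂ = (1 − cos θ₂)/2 = 0.669.
Change = f₂ − f₁ = +0.570 → +57 percentage points.

+57 pp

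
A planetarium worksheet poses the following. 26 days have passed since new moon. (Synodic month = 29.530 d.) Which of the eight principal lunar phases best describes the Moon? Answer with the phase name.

waning crescent

At 26/29.530 of the cycle, θ ≈ 317° — the waning crescent range.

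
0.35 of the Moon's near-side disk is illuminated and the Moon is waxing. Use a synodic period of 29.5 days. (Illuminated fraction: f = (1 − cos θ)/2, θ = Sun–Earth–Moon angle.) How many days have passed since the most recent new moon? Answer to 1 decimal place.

5.9 days

From f = (1 − cos θ)/2: cos θ = 1 − 2×0.35 = 0.300; arccos → 72.5°.
The Moon is waxing (0°–180°), so θ = 72.5° directly.
Age = 29.5 × 72.5°/360° ≈ 5.94 days.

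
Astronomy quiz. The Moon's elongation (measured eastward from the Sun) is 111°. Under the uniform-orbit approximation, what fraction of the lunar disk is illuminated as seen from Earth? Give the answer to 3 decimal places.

0.679

cos 111° = (-0.358), so f = (1 − (-0.358))/2 = 0.679.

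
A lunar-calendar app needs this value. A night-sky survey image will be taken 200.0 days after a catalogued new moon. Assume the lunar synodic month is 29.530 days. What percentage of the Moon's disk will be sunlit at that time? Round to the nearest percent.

Reduce mod P: 200.0 − 6×29.530 = 22.82 d into the current lunation.
Elongation θ = 360° × 22.82/29.530 ≈ 278.2°.
Illuminated fraction = (1 − cos 278.2°)/2 = (1 − 0.143)/2 ≈ 0.429, so 43%.

43%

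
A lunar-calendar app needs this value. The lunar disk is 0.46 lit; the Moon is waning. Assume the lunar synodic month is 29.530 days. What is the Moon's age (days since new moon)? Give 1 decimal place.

22.5 days

From f = (1 − cos θ)/2: cos θ = 1 − 2×0.46 = 0.080; arccos → 85.4°.
Since the Moon is past full (waning), take the reflex angle: θ = 360° − 85.4° = 274.6°.
That fraction of the synodic month is 274.6/360 × 29.530 d ≈ 22.52 d.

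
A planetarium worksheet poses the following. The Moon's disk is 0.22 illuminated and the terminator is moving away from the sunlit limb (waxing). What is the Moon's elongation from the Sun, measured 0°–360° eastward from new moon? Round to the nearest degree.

cos θ = 1 − 2f = 0.560, giving a principal value of 55.9°.
Waxing ⇒ before full, so θ = 55.9°.

56°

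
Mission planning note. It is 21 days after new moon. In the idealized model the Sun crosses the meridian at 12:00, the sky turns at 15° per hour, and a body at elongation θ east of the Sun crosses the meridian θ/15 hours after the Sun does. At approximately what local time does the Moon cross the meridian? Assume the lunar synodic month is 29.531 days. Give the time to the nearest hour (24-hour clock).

05:00

The Moon has covered 21/29.531 of its cycle, so θ ≈ 360° × 21/29.531 = 256.0°.
At 15° of sky rotation per hour, 256.0° corresponds to a 17.07 h lag.
12:00 + 17.07 h ≈ 05:04 → 05:00 to the nearest hour.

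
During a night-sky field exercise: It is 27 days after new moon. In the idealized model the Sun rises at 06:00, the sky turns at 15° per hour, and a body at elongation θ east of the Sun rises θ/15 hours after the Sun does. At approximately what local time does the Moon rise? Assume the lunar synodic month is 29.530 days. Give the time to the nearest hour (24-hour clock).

The Moon has covered 27/29.530 of its cycle, so θ ≈ 360° × 27/29.530 = 329.2°.
The Moon trails the Sun by θ/15 = 329.2/15 ≈ 21.94 hours.
06:00 + 21.94 h ≈ 03:57 → 04:00 to the nearest hour.

04:00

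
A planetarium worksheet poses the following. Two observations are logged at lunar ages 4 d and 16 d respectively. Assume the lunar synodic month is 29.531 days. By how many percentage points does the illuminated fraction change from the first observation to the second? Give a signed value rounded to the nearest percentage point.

First observation: θ = 360°·4/29.531 = 48.8°, so f = 0.170.
Second observation: θ = 195.0°, f = 0.983.
Δf = 0.983 − 0.170 = +0.812, i.e. +81 pp.

+81 pp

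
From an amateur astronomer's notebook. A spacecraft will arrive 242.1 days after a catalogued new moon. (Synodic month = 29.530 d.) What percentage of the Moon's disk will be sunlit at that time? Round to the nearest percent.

34%

Reduce mod P: 242.1 − 8×29.530 = 5.86 d into the current lunation.
Elongation θ = 360° × 5.86/29.530 ≈ 71.4°.
Illuminated fraction = (1 − cos 71.4°)/2 = (1 − 0.318)/2 ≈ 0.341, so 34%.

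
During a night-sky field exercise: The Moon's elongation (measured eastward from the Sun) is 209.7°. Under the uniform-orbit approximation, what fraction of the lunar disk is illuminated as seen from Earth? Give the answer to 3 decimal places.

cos 209.7° = (-0.869), so f = (1 − (-0.869))/2 = 0.934.

0.934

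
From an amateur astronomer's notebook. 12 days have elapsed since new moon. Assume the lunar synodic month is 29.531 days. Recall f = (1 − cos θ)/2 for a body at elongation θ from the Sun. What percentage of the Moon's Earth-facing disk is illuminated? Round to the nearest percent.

92%

Phase angle: θ = 360°·(12 d)/(29.531 d) = 146.3°.
With cos θ = (-0.832), the lit fraction is (1 − (-0.832))/2 ≈ 0.916, so 92%.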